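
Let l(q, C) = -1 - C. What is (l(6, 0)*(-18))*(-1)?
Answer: -18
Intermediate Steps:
(l(6, 0)*(-18))*(-1) = ((-1 - 1*0)*(-18))*(-1) = ((-1 + 0)*(-18))*(-1) = -1*(-18)*(-1) = 18*(-1) = -18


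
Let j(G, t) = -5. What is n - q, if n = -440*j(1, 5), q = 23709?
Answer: -21509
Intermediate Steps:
n = 2200 (n = -440*(-5) = 2200)
n - q = 2200 - 1*23709 = 2200 - 23709 = -21509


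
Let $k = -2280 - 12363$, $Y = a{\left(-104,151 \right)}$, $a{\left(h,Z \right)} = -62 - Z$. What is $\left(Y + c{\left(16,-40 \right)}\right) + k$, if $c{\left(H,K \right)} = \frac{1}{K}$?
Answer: $- \frac{594241}{40} \approx -14856.0$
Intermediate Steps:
$Y = -213$ ($Y = -62 - 151 = -213$)
$k = -14643$ ($k = -2280 - 12363 = -14643$)
$\left(Y + c{\left(16,-40 \right)}\right) + k = \left(-213 + \frac{1}{-40}\right) - 14643 = \left(-213 - \frac{1}{40}\right) - 14643 = - \frac{8521}{40} - 14643 = - \frac{594241}{40}$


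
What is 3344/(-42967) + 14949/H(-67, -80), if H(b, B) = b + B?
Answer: -214268417/2105383 ≈ -101.77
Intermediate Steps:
H(b, B) = B + b
3344/(-42967) + 14949/H(-67, -80) = 3344/(-42967) + 14949/(-80 - 67) = 3344*(-1/42967) + 14949/(-147) = -3344/42967 + 14949*(-1/147) = -3344/42967 - 4983/49 = -214268417/2105383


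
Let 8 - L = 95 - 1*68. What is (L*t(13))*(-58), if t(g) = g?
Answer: 14326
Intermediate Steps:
L = -19 (L = 8 - (95 - 1*68) = 8 - (95 - 68) = 8 - 1*27 = 8 - 27 = -19)
(L*t(13))*(-58) = -19*13*(-58) = -247*(-58) = 14326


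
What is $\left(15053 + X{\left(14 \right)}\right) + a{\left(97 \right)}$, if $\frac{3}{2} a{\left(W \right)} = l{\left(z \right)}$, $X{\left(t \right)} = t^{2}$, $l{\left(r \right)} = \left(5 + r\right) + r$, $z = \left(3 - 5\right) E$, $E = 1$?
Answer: $\frac{45749}{3} \approx 15250.0$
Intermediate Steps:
$z = -2$ ($z = \left(3 - 5\right) 1 = \left(-2\right) 1 = -2$)
$l{\left(r \right)} = 5 + 2 r$
$a{\left(W \right)} = \frac{2}{3}$ ($a{\left(W \right)} = \frac{2 \left(5 + 2 \left(-2\right)\right)}{3} = \frac{2 \left(5 - 4\right)}{3} = \frac{2}{3} \cdot 1 = \frac{2}{3}$)
$\left(15053 + X{\left(14 \right)}\right) + a{\left(97 \right)} = \left(15053 + 14^{2}\right) + \frac{2}{3} = \left(15053 + 196\right) + \frac{2}{3} = 15249 + \frac{2}{3} = \frac{45749}{3}$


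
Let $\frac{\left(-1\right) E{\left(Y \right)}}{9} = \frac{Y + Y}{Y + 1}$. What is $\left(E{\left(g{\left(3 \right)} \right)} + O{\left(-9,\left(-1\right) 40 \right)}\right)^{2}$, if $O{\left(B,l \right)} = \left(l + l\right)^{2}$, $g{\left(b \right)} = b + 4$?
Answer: $\frac{652138369}{16} \approx 4.0759 \cdot 10^{7}$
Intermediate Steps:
$g{\left(b \right)} = 4 + b$
$O{\left(B,l \right)} = 4 l^{2}$ ($O{\left(B,l \right)} = \left(2 l\right)^{2} = 4 l^{2}$)
$E{\left(Y \right)} = - \frac{18 Y}{1 + Y}$ ($E{\left(Y \right)} = - 9 \frac{Y + Y}{Y + 1} = - 9 \frac{2 Y}{1 + Y} = - \frac{18 Y}{1 + Y}$)
$\left(E{\left(g{\left(3 \right)} \right)} + O{\left(-9,\left(-1\right) 40 \right)}\right)^{2} = \left(- \frac{18 \left(4 + 3\right)}{1 + \left(4 + 3\right)} + 4 \left(\left(-1\right) 40\right)^{2}\right)^{2} = \left(\left(-18\right) 7 \frac{1}{1 + 7} + 4 \left(-40\right)^{2}\right)^{2} = \left(\left(-18\right) 7 \cdot \frac{1}{8} + 4 \cdot 1600\right)^{2} = \left(\left(-18\right) 7 \cdot \frac{1}{8} + 6400\right)^{2} = \left(- \frac{63}{4} + 6400\right)^{2} = \left(\frac{25537}{4}\right)^{2} = \frac{652138369}{16}$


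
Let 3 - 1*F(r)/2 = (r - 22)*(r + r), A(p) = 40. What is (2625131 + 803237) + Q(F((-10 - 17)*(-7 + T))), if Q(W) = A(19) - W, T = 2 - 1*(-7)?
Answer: 3444818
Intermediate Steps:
T = 9 (T = 2 + 7 = 9)
F(r) = 6 - 4*r*(-22 + r) (F(r) = 6 - 2*(r - 22)*(r + r) = 6 - 2*(-22 + r)*2*r = 6 - 4*r*(-22 + r))
Q(W) = 40 - W
(2625131 + 803237) + Q(F((-10 - 17)*(-7 + T))) = (2625131 + 803237) + (40 - (6 - 4*(-10 - 17)**2*(-7 + 9)**2 + 88*((-10 - 17)*(-7 + 9)))) = 3428368 + (40 - (6 - 4*(-27*2)**2 + 88*(-27*2))) = 3428368 + (40 - (6 - 4*(-54)**2 + 88*(-54))) = 3428368 + (40 - (6 - 4*2916 - 4752)) = 3428368 + (40 - (6 - 11664 - 4752)) = 3428368 + (40 - 1*(-16410)) = 3428368 + (40 + 16410) = 3428368 + 16450 = 3444818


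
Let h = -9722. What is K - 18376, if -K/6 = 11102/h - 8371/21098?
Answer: -85620342707/4661699 ≈ -18367.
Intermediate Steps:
K = 43038117/4661699 (K = -6*(11102/(-9722) - 8371/21098) = -6*(11102*(-1/9722) - 8371*1/21098) = -6*(-5551/4861 - 761/1918) = -6*(-14346039/9323398) = 43038117/4661699 ≈ 9.2323)
K - 18376 = 43038117/4661699 - 18376 = -85620342707/4661699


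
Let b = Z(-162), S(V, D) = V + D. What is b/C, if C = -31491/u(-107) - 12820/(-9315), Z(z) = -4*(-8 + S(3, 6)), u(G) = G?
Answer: -797364/58942081 ≈ -0.013528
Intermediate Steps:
S(V, D) = D + V
Z(z) = -4 (Z(z) = -4*(-8 + (6 + 3)) = -4*(-8 + 9) = -4*1 = -4)
b = -4
C = 58942081/199341 (C = -31491/(-107) - 12820/(-9315) = -31491*(-1/107) - 12820*(-1/9315) = 31491/107 + 2564/1863 = 58942081/199341 ≈ 295.68)
b/C = -4/58942081/199341 = -4*199341/58942081 = -797364/58942081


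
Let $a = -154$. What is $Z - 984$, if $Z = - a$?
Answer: $-830$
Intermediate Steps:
$Z = 154$ ($Z = \left(-1\right) \left(-154\right) = 154$)
$Z - 984 = 154 - 984 = -830$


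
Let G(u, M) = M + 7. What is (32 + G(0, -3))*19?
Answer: 684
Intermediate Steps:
G(u, M) = 7 + M
(32 + G(0, -3))*19 = (32 + (7 - 3))*19 = (32 + 4)*19 = 36*19 = 684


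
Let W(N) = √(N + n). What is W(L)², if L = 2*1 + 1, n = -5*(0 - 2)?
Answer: 13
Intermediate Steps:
n = 10 (n = -5*(-2) = 10)
L = 3 (L = 2 + 1 = 3)
W(N) = √(10 + N) (W(N) = √(N + 10) = √(10 + N))
W(L)² = (√(10 + 3))² = (√13)² = 13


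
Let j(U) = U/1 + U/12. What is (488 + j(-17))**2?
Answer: 31753225/144 ≈ 2.2051e+5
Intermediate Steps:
j(U) = 13*U/12 (j(U) = U*1 + U*(1/12) = U + U/12 = 13*U/12)
(488 + j(-17))**2 = (488 + (13/12)*(-17))**2 = (488 - 221/12)**2 = (5635/12)**2 = 31753225/144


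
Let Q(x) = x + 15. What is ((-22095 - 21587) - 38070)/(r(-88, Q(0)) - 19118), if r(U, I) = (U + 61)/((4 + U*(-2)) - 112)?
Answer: 5559136/1300051 ≈ 4.2761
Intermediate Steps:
Q(x) = 15 + x
r(U, I) = (61 + U)/(-108 - 2*U) (r(U, I) = (61 + U)/((4 - 2*U) - 112) = (61 + U)/(-108 - 2*U))
((-22095 - 21587) - 38070)/(r(-88, Q(0)) - 19118) = ((-22095 - 21587) - 38070)/((-61 - 1*(-88))/(2*(54 - 88)) - 19118) = (-43682 - 38070)/((1/2)*(-61 + 88)/(-34) - 19118) = -81752/((1/2)*(-1/34)*27 - 19118) = -81752/(-27/68 - 19118) = -81752/(-1300051/68) = -81752*(-68/1300051) = 5559136/1300051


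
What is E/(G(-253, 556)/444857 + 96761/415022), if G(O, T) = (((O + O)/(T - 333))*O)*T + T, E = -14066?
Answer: -579117946721395172/39190889207383 ≈ -14777.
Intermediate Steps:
G(O, T) = T + 2*T*O²/(-333 + T) (G(O, T) = (((2*O)/(-333 + T))*O)*T + T = ((2*O/(-333 + T))*O)*T + T = (2*O²/(-333 + T))*T + T = 2*T*O²/(-333 + T) + T = T + 2*T*O²/(-333 + T))
E/(G(-253, 556)/444857 + 96761/415022) = -14066/((556*(-333 + 556 + 2*(-253)²)/(-333 + 556))/444857 + 96761/415022) = -14066/((556*(-333 + 556 + 2*64009)/223)*(1/444857) + 96761*(1/415022)) = -14066/((556*(1/223)*(-333 + 556 + 128018))*(1/444857) + 96761/415022) = -14066/((556*(1/223)*128241)*(1/444857) + 96761/415022) = -14066/((71301996/223)*(1/444857) + 96761/415022) = -14066/(71301996/99203111 + 96761/415022) = -14066/39190889207383/41171473533442 = -14066*41171473533442/39190889207383 = -579117946721395172/39190889207383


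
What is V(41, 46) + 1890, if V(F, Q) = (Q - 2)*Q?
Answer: 3914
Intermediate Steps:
V(F, Q) = Q*(-2 + Q) (V(F, Q) = (-2 + Q)*Q = Q*(-2 + Q))
V(41, 46) + 1890 = 46*(-2 + 46) + 1890 = 46*44 + 1890 = 2024 + 1890 = 3914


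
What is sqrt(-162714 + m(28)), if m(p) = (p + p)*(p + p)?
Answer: I*sqrt(159578) ≈ 399.47*I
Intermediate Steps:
m(p) = 4*p**2 (m(p) = (2*p)*(2*p) = 4*p**2)
sqrt(-162714 + m(28)) = sqrt(-162714 + 4*28**2) = sqrt(-162714 + 4*784) = sqrt(-162714 + 3136) = sqrt(-159578) = I*sqrt(159578)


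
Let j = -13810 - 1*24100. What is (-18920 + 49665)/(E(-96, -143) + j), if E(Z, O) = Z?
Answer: -30745/38006 ≈ -0.80895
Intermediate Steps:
j = -37910 (j = -13810 - 24100 = -37910)
(-18920 + 49665)/(E(-96, -143) + j) = (-18920 + 49665)/(-96 - 37910) = 30745/(-38006) = 30745*(-1/38006) = -30745/38006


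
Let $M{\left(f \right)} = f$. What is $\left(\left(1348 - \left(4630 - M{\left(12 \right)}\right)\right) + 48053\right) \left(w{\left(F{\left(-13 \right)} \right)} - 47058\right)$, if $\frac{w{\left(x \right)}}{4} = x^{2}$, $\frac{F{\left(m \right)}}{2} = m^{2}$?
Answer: $18357357794$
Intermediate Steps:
$F{\left(m \right)} = 2 m^{2}$
$w{\left(x \right)} = 4 x^{2}$
$\left(\left(1348 - \left(4630 - M{\left(12 \right)}\right)\right) + 48053\right) \left(w{\left(F{\left(-13 \right)} \right)} - 47058\right) = \left(\left(1348 - \left(4630 - 12\right)\right) + 48053\right) \left(4 \left(2 \left(-13\right)^{2}\right)^{2} - 47058\right) = \left(\left(1348 - \left(4630 - 12\right)\right) + 48053\right) \left(4 \left(2 \cdot 169\right)^{2} - 47058\right) = \left(\left(1348 - 4618\right) + 48053\right) \left(4 \cdot 338^{2} - 47058\right) = \left(\left(1348 - 4618\right) + 48053\right) \left(4 \cdot 114244 - 47058\right) = \left(-3270 + 48053\right) \left(456976 - 47058\right) = 44783 \cdot 409918 = 18357357794$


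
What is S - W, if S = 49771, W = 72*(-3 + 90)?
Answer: 43507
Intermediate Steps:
W = 6264 (W = 72*87 = 6264)
S - W = 49771 - 1*6264 = 49771 - 6264 = 43507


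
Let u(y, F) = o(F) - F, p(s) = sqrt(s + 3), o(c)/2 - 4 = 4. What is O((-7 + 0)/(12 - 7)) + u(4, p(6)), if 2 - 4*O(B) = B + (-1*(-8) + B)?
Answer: 61/5 ≈ 12.200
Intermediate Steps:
o(c) = 16 (o(c) = 8 + 2*4 = 8 + 8 = 16)
p(s) = sqrt(3 + s)
O(B) = -3/2 - B/2 (O(B) = 1/2 - (B + (-1*(-8) + B))/4 = 1/2 - (B + (8 + B))/4 = 1/2 - (8 + 2*B)/4 = 1/2 + (-2 - B/2) = -3/2 - B/2)
u(y, F) = 16 - F
O((-7 + 0)/(12 - 7)) + u(4, p(6)) = (-3/2 - (-7 + 0)/(2*(12 - 7))) + (16 - sqrt(3 + 6)) = (-3/2 - (-7)/(2*5)) + (16 - sqrt(9)) = (-3/2 - (-7)/(2*5)) + (16 - 1*3) = (-3/2 - 1/2*(-7/5)) + (16 - 3) = (-3/2 + 7/10) + 13 = -4/5 + 13 = 61/5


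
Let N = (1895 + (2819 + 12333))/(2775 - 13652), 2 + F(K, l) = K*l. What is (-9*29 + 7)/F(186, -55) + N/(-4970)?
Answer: 3476333041/138282129020 ≈ 0.025139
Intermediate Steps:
F(K, l) = -2 + K*l
N = -17047/10877 (N = (1895 + 15152)/(-10877) = 17047*(-1/10877) = -17047/10877 ≈ -1.5673)
(-9*29 + 7)/F(186, -55) + N/(-4970) = (-9*29 + 7)/(-2 + 186*(-55)) - 17047/10877/(-4970) = (-261 + 7)/(-2 - 10230) - 17047/10877*(-1/4970) = -254/(-10232) + 17047/54058690 = -254*(-1/10232) + 17047/54058690 = 127/5116 + 17047/54058690 = 3476333041/138282129020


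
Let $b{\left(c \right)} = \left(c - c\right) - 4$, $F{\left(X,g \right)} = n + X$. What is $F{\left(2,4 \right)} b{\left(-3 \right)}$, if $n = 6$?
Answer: $-32$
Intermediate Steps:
$F{\left(X,g \right)} = 6 + X$
$b{\left(c \right)} = -4$ ($b{\left(c \right)} = 0 - 4 = -4$)
$F{\left(2,4 \right)} b{\left(-3 \right)} = \left(6 + 2\right) \left(-4\right) = 8 \left(-4\right) = -32$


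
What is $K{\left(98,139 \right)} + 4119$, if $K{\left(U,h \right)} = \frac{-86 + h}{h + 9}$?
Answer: $\frac{609665}{148} \approx 4119.4$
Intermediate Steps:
$K{\left(U,h \right)} = \frac{-86 + h}{9 + h}$
$K{\left(98,139 \right)} + 4119 = \frac{-86 + 139}{9 + 139} + 4119 = \frac{1}{148} \cdot 53 + 4119 = \frac{53}{148} + 4119 = \frac{609665}{148}$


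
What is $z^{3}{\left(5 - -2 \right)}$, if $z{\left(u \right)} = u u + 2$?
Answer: $132651$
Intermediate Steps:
$z{\left(u \right)} = 2 + u^{2}$ ($z{\left(u \right)} = u^{2} + 2 = 2 + u^{2}$)
$z^{3}{\left(5 - -2 \right)} = \left(2 + \left(5 - -2\right)^{2}\right)^{3} = \left(2 + \left(5 + 2\right)^{2}\right)^{3} = \left(2 + 7^{2}\right)^{3} = \left(2 + 49\right)^{3} = 51^{3} = 132651$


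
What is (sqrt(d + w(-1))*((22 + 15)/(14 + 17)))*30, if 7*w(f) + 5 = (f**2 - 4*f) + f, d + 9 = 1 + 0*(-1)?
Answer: 1110*I*sqrt(399)/217 ≈ 102.18*I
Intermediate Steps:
d = -8 (d = -9 + (1 + 0*(-1)) = -9 + (1 + 0) = -9 + 1 = -8)
w(f) = -5/7 - 3*f/7 + f**2/7 (w(f) = -5/7 + ((f**2 - 4*f) + f)/7 = -5/7 + (f**2 - 3*f)/7 = -5/7 + (-3*f/7 + f**2/7) = -5/7 - 3*f/7 + f**2/7)
(sqrt(d + w(-1))*((22 + 15)/(14 + 17)))*30 = (sqrt(-8 + (-5/7 - 3/7*(-1) + (1/7)*(-1)**2))*((22 + 15)/(14 + 17)))*30 = (sqrt(-8 + (-5/7 + 3/7 + (1/7)*1))*(37/31))*30 = (sqrt(-8 + (-5/7 + 3/7 + 1/7))*(37*(1/31)))*30 = (sqrt(-8 - 1/7)*(37/31))*30 = (sqrt(-57/7)*(37/31))*30 = ((I*sqrt(399)/7)*(37/31))*30 = (37*I*sqrt(399)/217)*30 = 1110*I*sqrt(399)/217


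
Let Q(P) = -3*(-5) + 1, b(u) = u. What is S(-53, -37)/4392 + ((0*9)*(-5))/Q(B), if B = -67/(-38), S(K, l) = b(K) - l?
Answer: -2/549 ≈ -0.0036430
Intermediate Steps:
S(K, l) = K - l
B = 67/38 (B = -67*(-1/38) = 67/38 ≈ 1.7632)
Q(P) = 16 (Q(P) = 15 + 1 = 16)
S(-53, -37)/4392 + ((0*9)*(-5))/Q(B) = (-53 - 1*(-37))/4392 + ((0*9)*(-5))/16 = (-53 + 37)*(1/4392) + (0*(-5))*(1/16) = -16*1/4392 + 0*(1/16) = -2/549 + 0 = -2/549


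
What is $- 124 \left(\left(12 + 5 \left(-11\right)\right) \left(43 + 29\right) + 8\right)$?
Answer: $382912$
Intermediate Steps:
$- 124 \left(\left(12 + 5 \left(-11\right)\right) \left(43 + 29\right) + 8\right) = - 124 \left(\left(12 - 55\right) 72 + 8\right) = - 124 \left(\left(-43\right) 72 + 8\right) = - 124 \left(-3096 + 8\right) = \left(-124\right) \left(-3088\right) = 382912$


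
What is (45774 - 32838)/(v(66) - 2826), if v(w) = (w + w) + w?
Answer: -1078/219 ≈ -4.9224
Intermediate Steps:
v(w) = 3*w (v(w) = 2*w + w = 3*w)
(45774 - 32838)/(v(66) - 2826) = (45774 - 32838)/(3*66 - 2826) = 12936/(198 - 2826) = 12936/(-2628) = 12936*(-1/2628) = -1078/219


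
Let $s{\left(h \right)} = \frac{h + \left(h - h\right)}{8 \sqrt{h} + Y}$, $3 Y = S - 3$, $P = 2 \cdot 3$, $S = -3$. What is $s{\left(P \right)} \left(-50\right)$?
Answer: $- \frac{30}{19} - \frac{120 \sqrt{6}}{19} \approx -17.049$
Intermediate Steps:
$P = 6$
$Y = -2$ ($Y = \frac{-3 - 3}{3} = \frac{1}{3} \left(-6\right) = -2$)
$s{\left(h \right)} = \frac{h}{-2 + 8 \sqrt{h}}$ ($s{\left(h \right)} = \frac{h + \left(h - h\right)}{8 \sqrt{h} - 2} = \frac{h + 0}{-2 + 8 \sqrt{h}} = \frac{h}{-2 + 8 \sqrt{h}}$)
$s{\left(P \right)} \left(-50\right) = \frac{1}{2} \cdot 6 \frac{1}{-1 + 4 \sqrt{6}} \left(-50\right) = \frac{3}{-1 + 4 \sqrt{6}} \left(-50\right) = - \frac{150}{-1 + 4 \sqrt{6}}$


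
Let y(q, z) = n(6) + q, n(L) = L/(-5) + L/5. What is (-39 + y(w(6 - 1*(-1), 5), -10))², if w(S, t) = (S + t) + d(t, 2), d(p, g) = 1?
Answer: 676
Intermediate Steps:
n(L) = 0 (n(L) = L*(-⅕) + L*(⅕) = -L/5 + L/5 = 0)
w(S, t) = 1 + S + t (w(S, t) = (S + t) + 1 = 1 + S + t)
y(q, z) = q (y(q, z) = 0 + q = q)
(-39 + y(w(6 - 1*(-1), 5), -10))² = (-39 + (1 + (6 - 1*(-1)) + 5))² = (-39 + (1 + (6 + 1) + 5))² = (-39 + (1 + 7 + 5))² = (-39 + 13)² = (-26)² = 676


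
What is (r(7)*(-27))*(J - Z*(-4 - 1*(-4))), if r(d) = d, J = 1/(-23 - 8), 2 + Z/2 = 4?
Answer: 189/31 ≈ 6.0968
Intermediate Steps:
Z = 4 (Z = -4 + 2*4 = -4 + 8 = 4)
J = -1/31 (J = 1/(-31) = -1/31 ≈ -0.032258)
(r(7)*(-27))*(J - Z*(-4 - 1*(-4))) = (7*(-27))*(-1/31 - 4*(-4 - 1*(-4))) = -189*(-1/31 - 4*(-4 + 4)) = -189*(-1/31 - 4*0) = -189*(-1/31 - 1*0) = -189*(-1/31 + 0) = -189*(-1/31) = 189/31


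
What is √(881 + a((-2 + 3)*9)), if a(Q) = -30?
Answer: √851 ≈ 29.172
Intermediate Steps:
√(881 + a((-2 + 3)*9)) = √(881 - 30) = √851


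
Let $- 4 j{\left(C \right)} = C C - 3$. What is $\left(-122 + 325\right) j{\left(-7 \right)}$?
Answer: $- \frac{4669}{2} \approx -2334.5$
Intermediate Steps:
$j{\left(C \right)} = \frac{3}{4} - \frac{C^{2}}{4}$ ($j{\left(C \right)} = - \frac{C C - 3}{4} = - \frac{C^{2} - 3}{4} = - \frac{-3 + C^{2}}{4} = \frac{3}{4} - \frac{C^{2}}{4}$)
$\left(-122 + 325\right) j{\left(-7 \right)} = \left(-122 + 325\right) \left(\frac{3}{4} - \frac{\left(-7\right)^{2}}{4}\right) = 203 \left(\frac{3}{4} - \frac{49}{4}\right) = 203 \left(- \frac{23}{2}\right) = - \frac{4669}{2}$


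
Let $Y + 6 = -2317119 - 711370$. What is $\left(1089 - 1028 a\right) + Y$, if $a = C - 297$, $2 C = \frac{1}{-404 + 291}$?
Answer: $- \frac{307595656}{113} \approx -2.7221 \cdot 10^{6}$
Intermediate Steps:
$Y = -3028495$ ($Y = -6 - 3028489 = -3028495$)
$C = - \frac{1}{226}$ ($C = \frac{1}{2 \left(-404 + 291\right)} = \frac{1}{2 \left(-113\right)} = \frac{1}{2} \left(- \frac{1}{113}\right) = - \frac{1}{226} \approx -0.0044248$)
$a = - \frac{67123}{226}$ ($a = - \frac{1}{226} - 297 = - \frac{67123}{226} \approx -297.0$)
$\left(1089 - 1028 a\right) + Y = \left(1089 - - \frac{34501222}{113}\right) - 3028495 = \left(1089 + \frac{34501222}{113}\right) - 3028495 = \frac{34624279}{113} - 3028495 = - \frac{307595656}{113}$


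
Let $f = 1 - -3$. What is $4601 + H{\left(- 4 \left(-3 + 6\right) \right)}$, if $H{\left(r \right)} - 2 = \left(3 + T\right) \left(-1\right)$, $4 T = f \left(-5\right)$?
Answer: $4605$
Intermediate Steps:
$f = 4$ ($f = 1 + 3 = 4$)
$T = -5$ ($T = \frac{4 \left(-5\right)}{4} = \frac{1}{4} \left(-20\right) = -5$)
$H{\left(r \right)} = 4$ ($H{\left(r \right)} = 2 + \left(3 - 5\right) \left(-1\right) = 2 - -2 = 2 + 2 = 4$)
$4601 + H{\left(- 4 \left(-3 + 6\right) \right)} = 4601 + 4 = 4605$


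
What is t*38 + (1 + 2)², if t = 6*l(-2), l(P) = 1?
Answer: 237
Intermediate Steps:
t = 6 (t = 6*1 = 6)
t*38 + (1 + 2)² = 6*38 + (1 + 2)² = 228 + 3² = 228 + 9 = 237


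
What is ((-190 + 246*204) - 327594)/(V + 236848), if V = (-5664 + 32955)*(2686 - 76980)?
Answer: 138800/1013660353 ≈ 0.00013693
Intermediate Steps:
V = -2027557554 (V = 27291*(-74294) = -2027557554)
((-190 + 246*204) - 327594)/(V + 236848) = ((-190 + 246*204) - 327594)/(-2027557554 + 236848) = ((-190 + 50184) - 327594)/(-2027320706) = (49994 - 327594)*(-1/2027320706) = -277600*(-1/2027320706) = 138800/1013660353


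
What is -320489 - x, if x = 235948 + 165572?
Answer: -722009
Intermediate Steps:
x = 401520
-320489 - x = -320489 - 1*401520 = -320489 - 401520 = -722009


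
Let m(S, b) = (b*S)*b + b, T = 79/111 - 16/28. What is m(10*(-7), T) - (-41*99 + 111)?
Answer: 340396445/86247 ≈ 3946.8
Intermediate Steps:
T = 109/777 (T = 79*(1/111) - 16*1/28 = 79/111 - 4/7 = 109/777 ≈ 0.14028)
m(S, b) = b + S*b² (m(S, b) = (S*b)*b + b = S*b² + b = b + S*b²)
m(10*(-7), T) - (-41*99 + 111) = 109*(1 + (10*(-7))*(109/777))/777 - (-41*99 + 111) = 109*(1 - 70*109/777)/777 - (-4059 + 111) = 109*(1 - 1090/111)/777 - 1*(-3948) = (109/777)*(-979/111) + 3948 = -106711/86247 + 3948 = 340396445/86247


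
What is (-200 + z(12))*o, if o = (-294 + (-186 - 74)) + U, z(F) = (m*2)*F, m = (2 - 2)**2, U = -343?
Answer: 179400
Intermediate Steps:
m = 0 (m = 0**2 = 0)
z(F) = 0 (z(F) = (0*2)*F = 0*F = 0)
o = -897 (o = (-294 + (-186 - 74)) - 343 = (-294 - 260) - 343 = -554 - 343 = -897)
(-200 + z(12))*o = (-200 + 0)*(-897) = -200*(-897) = 179400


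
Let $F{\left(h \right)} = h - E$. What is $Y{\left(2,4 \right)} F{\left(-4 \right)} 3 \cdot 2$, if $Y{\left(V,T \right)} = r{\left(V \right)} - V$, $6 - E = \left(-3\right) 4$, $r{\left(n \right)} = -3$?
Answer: $660$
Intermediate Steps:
$E = 18$ ($E = 6 - \left(-3\right) 4 = 6 - -12 = 6 + 12 = 18$)
$Y{\left(V,T \right)} = -3 - V$
$F{\left(h \right)} = -18 + h$ ($F{\left(h \right)} = h - 18 = -18 + h$)
$Y{\left(2,4 \right)} F{\left(-4 \right)} 3 \cdot 2 = \left(-3 - 2\right) \left(-18 - 4\right) 3 \cdot 2 = \left(-3 - 2\right) \left(-22\right) 3 \cdot 2 = - 5 \left(\left(-66\right) 2\right) = \left(-5\right) \left(-132\right) = 660$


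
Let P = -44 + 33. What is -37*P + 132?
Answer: 539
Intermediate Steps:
P = -11
-37*P + 132 = -37*(-11) + 132 = 407 + 132 = 539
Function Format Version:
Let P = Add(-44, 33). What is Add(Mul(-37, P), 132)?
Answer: 539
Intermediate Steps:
P = -11
Add(Mul(-37, P), 132) = Add(Mul(-37, -11), 132) = Add(407, 132) = 539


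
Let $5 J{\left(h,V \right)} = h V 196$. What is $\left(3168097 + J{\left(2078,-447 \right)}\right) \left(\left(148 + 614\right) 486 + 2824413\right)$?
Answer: $-106204346309199$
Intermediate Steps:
$J{\left(h,V \right)} = \frac{196 V h}{5}$ ($J{\left(h,V \right)} = \frac{h V 196}{5} = \frac{V h 196}{5} = \frac{196 V h}{5}$)
$\left(3168097 + J{\left(2078,-447 \right)}\right) \left(\left(148 + 614\right) 486 + 2824413\right) = \left(3168097 + \frac{196}{5} \left(-447\right) 2078\right) \left(\left(148 + 614\right) 486 + 2824413\right) = \left(3168097 - \frac{182057736}{5}\right) \left(762 \cdot 486 + 2824413\right) = - \frac{166217251 \left(370332 + 2824413\right)}{5} = \left(- \frac{166217251}{5}\right) 3194745 = -106204346309199$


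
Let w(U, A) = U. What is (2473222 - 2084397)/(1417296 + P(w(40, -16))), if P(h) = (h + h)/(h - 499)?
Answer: 178470675/650538784 ≈ 0.27434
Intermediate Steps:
P(h) = 2*h/(-499 + h) (P(h) = (2*h)/(-499 + h) = 2*h/(-499 + h))
(2473222 - 2084397)/(1417296 + P(w(40, -16))) = (2473222 - 2084397)/(1417296 + 2*40/(-499 + 40)) = 388825/(1417296 + 2*40/(-459)) = 388825/(1417296 + 2*40*(-1/459)) = 388825/(1417296 - 80/459) = 388825/(650538784/459) = 388825*(459/650538784) = 178470675/650538784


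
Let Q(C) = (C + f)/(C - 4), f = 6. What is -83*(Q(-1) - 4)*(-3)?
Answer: -1245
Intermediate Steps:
Q(C) = (6 + C)/(-4 + C) (Q(C) = (C + 6)/(C - 4) = (6 + C)/(-4 + C))
-83*(Q(-1) - 4)*(-3) = -83*((6 - 1)/(-4 - 1) - 4)*(-3) = -83*(5/(-5) - 4)*(-3) = -83*(-⅕*5 - 4)*(-3) = -83*(-1 - 4)*(-3) = -(-415)*(-3) = -83*15 = -1245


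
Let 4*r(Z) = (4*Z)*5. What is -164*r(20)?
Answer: -16400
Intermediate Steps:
r(Z) = 5*Z (r(Z) = ((4*Z)*5)/4 = (20*Z)/4 = 5*Z)
-164*r(20) = -820*20 = -164*100 = -16400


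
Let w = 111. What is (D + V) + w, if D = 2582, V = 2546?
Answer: 5239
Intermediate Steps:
(D + V) + w = (2582 + 2546) + 111 = 5128 + 111 = 5239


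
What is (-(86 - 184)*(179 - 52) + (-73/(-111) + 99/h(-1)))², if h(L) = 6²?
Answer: 30553665286369/197136 ≈ 1.5499e+8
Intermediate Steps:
h(L) = 36
(-(86 - 184)*(179 - 52) + (-73/(-111) + 99/h(-1)))² = (-(86 - 184)*(179 - 52) + (-73/(-111) + 99/36))² = (-(-98)*127 + (-73*(-1/111) + 99*(1/36)))² = (-1*(-12446) + (73/111 + 11/4))² = (12446 + 1513/444)² = (5527537/444)² = 30553665286369/197136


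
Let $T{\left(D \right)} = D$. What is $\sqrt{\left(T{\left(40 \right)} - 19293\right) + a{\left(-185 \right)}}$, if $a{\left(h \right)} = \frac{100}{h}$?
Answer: $\frac{i \sqrt{26358097}}{37} \approx 138.76 i$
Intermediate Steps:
$\sqrt{\left(T{\left(40 \right)} - 19293\right) + a{\left(-185 \right)}} = \sqrt{\left(40 - 19293\right) + \frac{100}{-185}} = \sqrt{-19253 + 100 \left(- \frac{1}{185}\right)} = \sqrt{-19253 - \frac{20}{37}} = \sqrt{- \frac{712381}{37}} = \frac{i \sqrt{26358097}}{37}$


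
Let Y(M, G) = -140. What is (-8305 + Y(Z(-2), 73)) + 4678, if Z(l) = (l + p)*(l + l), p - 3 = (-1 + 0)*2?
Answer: -3767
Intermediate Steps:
p = 1 (p = 3 + (-1 + 0)*2 = 3 - 1*2 = 3 - 2 = 1)
Z(l) = 2*l*(1 + l) (Z(l) = (l + 1)*(l + l) = (1 + l)*(2*l) = 2*l*(1 + l))
(-8305 + Y(Z(-2), 73)) + 4678 = (-8305 - 140) + 4678 = -8445 + 4678 = -3767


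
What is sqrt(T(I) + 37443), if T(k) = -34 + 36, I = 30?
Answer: sqrt(37445) ≈ 193.51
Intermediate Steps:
T(k) = 2
sqrt(T(I) + 37443) = sqrt(2 + 37443) = sqrt(37445)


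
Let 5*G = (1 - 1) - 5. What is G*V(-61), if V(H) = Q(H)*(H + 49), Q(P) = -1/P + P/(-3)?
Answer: 14896/61 ≈ 244.20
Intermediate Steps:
G = -1 (G = ((1 - 1) - 5)/5 = (0 - 5)/5 = (⅕)*(-5) = -1)
Q(P) = -1/P - P/3 (Q(P) = -1/P + P*(-⅓) = -1/P - P/3)
V(H) = (49 + H)*(-1/H - H/3) (V(H) = (-1/H - H/3)*(H + 49) = (-1/H - H/3)*(49 + H) = (49 + H)*(-1/H - H/3))
G*V(-61) = -(-1)*(3 + (-61)²)*(49 - 61)/(3*(-61)) = -(-1)*(-1)*(3 + 3721)*(-12)/(3*61) = -(-1)*(-1)*3724*(-12)/(3*61) = -1*(-14896/61) = 14896/61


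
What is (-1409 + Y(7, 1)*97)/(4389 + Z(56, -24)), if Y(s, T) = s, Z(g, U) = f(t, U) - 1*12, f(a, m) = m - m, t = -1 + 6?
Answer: -730/4377 ≈ -0.16678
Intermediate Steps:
t = 5
f(a, m) = 0
Z(g, U) = -12 (Z(g, U) = 0 - 1*12 = 0 - 12 = -12)
(-1409 + Y(7, 1)*97)/(4389 + Z(56, -24)) = (-1409 + 7*97)/(4389 - 12) = (-1409 + 679)/4377 = -730*1/4377 = -730/4377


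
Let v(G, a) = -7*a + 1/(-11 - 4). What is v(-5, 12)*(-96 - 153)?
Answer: 104663/5 ≈ 20933.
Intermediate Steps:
v(G, a) = -1/15 - 7*a (v(G, a) = -7*a + 1/(-15) = -7*a - 1/15 = -1/15 - 7*a)
v(-5, 12)*(-96 - 153) = (-1/15 - 7*12)*(-96 - 153) = (-1/15 - 84)*(-249) = -1261/15*(-249) = 104663/5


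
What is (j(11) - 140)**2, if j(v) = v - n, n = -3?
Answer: 15876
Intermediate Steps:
j(v) = 3 + v (j(v) = v - 1*(-3) = v + 3 = 3 + v)
(j(11) - 140)**2 = ((3 + 11) - 140)**2 = (14 - 140)**2 = (-126)**2 = 15876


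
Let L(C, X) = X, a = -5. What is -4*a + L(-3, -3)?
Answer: 17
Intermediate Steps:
-4*a + L(-3, -3) = -4*(-5) - 3 = 20 - 3 = 17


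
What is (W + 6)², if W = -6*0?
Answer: 36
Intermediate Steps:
W = 0
(W + 6)² = (0 + 6)² = 6² = 36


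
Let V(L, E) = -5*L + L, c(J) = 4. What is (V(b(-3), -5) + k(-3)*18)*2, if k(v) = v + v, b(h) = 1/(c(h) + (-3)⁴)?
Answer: -18368/85 ≈ -216.09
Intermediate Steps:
b(h) = 1/85 (b(h) = 1/(4 + (-3)⁴) = 1/(4 + 81) = 1/85)
k(v) = 2*v
V(L, E) = -4*L
(V(b(-3), -5) + k(-3)*18)*2 = (-4*1/85 + (2*(-3))*18)*2 = (-4/85 - 6*18)*2 = (-4/85 - 108)*2 = -9184/85*2 = -18368/85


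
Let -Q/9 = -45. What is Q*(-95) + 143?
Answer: -38332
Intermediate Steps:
Q = 405 (Q = -9*(-45) = 405)
Q*(-95) + 143 = 405*(-95) + 143 = -38475 + 143 = -38332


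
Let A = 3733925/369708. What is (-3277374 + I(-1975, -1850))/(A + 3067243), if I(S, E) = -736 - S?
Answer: -1211213318580/1133988008969 ≈ -1.0681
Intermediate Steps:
A = 3733925/369708 (A = 3733925*(1/369708) = 3733925/369708 ≈ 10.100)
(-3277374 + I(-1975, -1850))/(A + 3067243) = (-3277374 + (-736 - 1*(-1975)))/(3733925/369708 + 3067243) = (-3277374 + (-736 + 1975))/(1133988008969/369708) = (-3277374 + 1239)*(369708/1133988008969) = -3276135*369708/1133988008969 = -1211213318580/1133988008969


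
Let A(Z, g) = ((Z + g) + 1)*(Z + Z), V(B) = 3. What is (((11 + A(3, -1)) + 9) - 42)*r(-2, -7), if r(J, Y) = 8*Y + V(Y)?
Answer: 212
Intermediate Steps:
A(Z, g) = 2*Z*(1 + Z + g) (A(Z, g) = (1 + Z + g)*(2*Z) = 2*Z*(1 + Z + g))
r(J, Y) = 3 + 8*Y (r(J, Y) = 8*Y + 3 = 3 + 8*Y)
(((11 + A(3, -1)) + 9) - 42)*r(-2, -7) = (((11 + 2*3*(1 + 3 - 1)) + 9) - 42)*(3 + 8*(-7)) = (((11 + 2*3*3) + 9) - 42)*(3 - 56) = (((11 + 18) + 9) - 42)*(-53) = ((29 + 9) - 42)*(-53) = (38 - 42)*(-53) = -4*(-53) = 212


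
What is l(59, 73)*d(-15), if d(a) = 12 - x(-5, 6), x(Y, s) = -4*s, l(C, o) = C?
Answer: 2124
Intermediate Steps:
d(a) = 36 (d(a) = 12 - (-4)*6 = 12 - 1*(-24) = 12 + 24 = 36)
l(59, 73)*d(-15) = 59*36 = 2124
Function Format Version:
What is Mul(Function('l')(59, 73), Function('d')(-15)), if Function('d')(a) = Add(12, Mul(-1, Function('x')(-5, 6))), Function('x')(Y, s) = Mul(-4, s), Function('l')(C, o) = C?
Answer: 2124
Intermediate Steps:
Function('d')(a) = 36 (Function('d')(a) = Add(12, Mul(-1, Mul(-4, 6))) = Add(12, Mul(-1, -24)) = Add(12, 24) = 36)
Mul(Function('l')(59, 73), Function('d')(-15)) = Mul(59, 36) = 2124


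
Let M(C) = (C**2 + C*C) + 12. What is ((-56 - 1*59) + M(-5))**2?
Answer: 2809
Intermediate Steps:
M(C) = 12 + 2*C**2 (M(C) = (C**2 + C**2) + 12 = 2*C**2 + 12 = 12 + 2*C**2)
((-56 - 1*59) + M(-5))**2 = ((-56 - 1*59) + (12 + 2*(-5)**2))**2 = ((-56 - 59) + (12 + 2*25))**2 = (-115 + (12 + 50))**2 = (-115 + 62)**2 = (-53)**2 = 2809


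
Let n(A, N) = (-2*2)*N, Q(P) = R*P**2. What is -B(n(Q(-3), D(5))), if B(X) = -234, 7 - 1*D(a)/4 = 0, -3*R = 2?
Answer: 234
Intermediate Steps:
R = -2/3 (R = -1/3*2 = -2/3 ≈ -0.66667)
D(a) = 28 (D(a) = 28 - 4*0 = 28 + 0 = 28)
Q(P) = -2*P**2/3
n(A, N) = -4*N
-B(n(Q(-3), D(5))) = -1*(-234) = 234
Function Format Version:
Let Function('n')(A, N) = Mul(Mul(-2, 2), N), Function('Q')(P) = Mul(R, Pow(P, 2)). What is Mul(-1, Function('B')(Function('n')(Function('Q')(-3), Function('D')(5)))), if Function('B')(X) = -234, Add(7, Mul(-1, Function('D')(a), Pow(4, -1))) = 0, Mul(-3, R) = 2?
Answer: 234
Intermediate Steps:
R = Rational(-2, 3) (R = Mul(Rational(-1, 3), 2) = Rational(-2, 3) ≈ -0.66667)
Function('D')(a) = 28 (Function('D')(a) = Add(28, Mul(-4, 0)) = Add(28, 0) = 28)
Function('Q')(P) = Mul(Rational(-2, 3), Pow(P, 2))
Function('n')(A, N) = Mul(-4, N)
Mul(-1, Function('B')(Function('n')(Function('Q')(-3), Function('D')(5)))) = Mul(-1, -234) = 234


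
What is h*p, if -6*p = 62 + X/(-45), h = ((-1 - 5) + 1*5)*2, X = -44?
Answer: 2834/135 ≈ 20.993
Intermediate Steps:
h = -2 (h = (-6 + 5)*2 = -1*2 = -2)
p = -1417/135 (p = -(62 - 44/(-45))/6 = -(62 - 44*(-1/45))/6 = -(62 + 44/45)/6 = -⅙*2834/45 = -1417/135 ≈ -10.496)
h*p = -2*(-1417/135) = 2834/135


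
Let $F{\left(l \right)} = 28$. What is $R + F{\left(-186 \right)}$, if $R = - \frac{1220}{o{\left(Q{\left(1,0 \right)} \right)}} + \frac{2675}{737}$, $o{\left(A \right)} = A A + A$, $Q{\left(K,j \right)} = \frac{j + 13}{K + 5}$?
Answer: $- \frac{26611223}{182039} \approx -146.18$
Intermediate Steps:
$Q{\left(K,j \right)} = \frac{13 + j}{5 + K}$
$o{\left(A \right)} = A + A^{2}$ ($o{\left(A \right)} = A^{2} + A = A + A^{2}$)
$R = - \frac{31708315}{182039}$ ($R = - \frac{1220}{\frac{13 + 0}{5 + 1} \left(1 + \frac{13 + 0}{5 + 1}\right)} + \frac{2675}{737} = - \frac{1220}{\frac{1}{6} \cdot 13 \left(1 + \frac{1}{6} \cdot 13\right)} + 2675 \cdot \frac{1}{737} = - \frac{1220}{\frac{1}{6} \cdot 13 \left(1 + \frac{1}{6} \cdot 13\right)} + \frac{2675}{737} = - \frac{1220}{\frac{13}{6} \left(1 + \frac{13}{6}\right)} + \frac{2675}{737} = - \frac{1220}{\frac{13}{6} \cdot \frac{19}{6}} + \frac{2675}{737} = - \frac{1220}{\frac{247}{36}} + \frac{2675}{737} = \left(-1220\right) \frac{36}{247} + \frac{2675}{737} = - \frac{43920}{247} + \frac{2675}{737} = - \frac{31708315}{182039} \approx -174.18$)
$R + F{\left(-186 \right)} = - \frac{31708315}{182039} + 28 = - \frac{26611223}{182039}$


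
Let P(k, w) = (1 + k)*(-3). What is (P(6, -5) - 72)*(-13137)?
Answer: 1221741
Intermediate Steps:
P(k, w) = -3 - 3*k
(P(6, -5) - 72)*(-13137) = ((-3 - 3*6) - 72)*(-13137) = ((-3 - 18) - 72)*(-13137) = (-21 - 72)*(-13137) = -93*(-13137) = 1221741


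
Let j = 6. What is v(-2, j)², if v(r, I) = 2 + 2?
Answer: 16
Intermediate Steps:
v(r, I) = 4
v(-2, j)² = 4² = 16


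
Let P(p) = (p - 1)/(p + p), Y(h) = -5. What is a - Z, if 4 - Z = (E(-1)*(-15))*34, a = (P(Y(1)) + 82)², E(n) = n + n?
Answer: 195969/25 ≈ 7838.8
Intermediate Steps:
E(n) = 2*n
P(p) = (-1 + p)/(2*p) (P(p) = (-1 + p)/((2*p)) = (-1 + p)*(1/(2*p)) = (-1 + p)/(2*p))
a = 170569/25 (a = ((½)*(-1 - 5)/(-5) + 82)² = ((½)*(-⅕)*(-6) + 82)² = (⅗ + 82)² = (413/5)² = 170569/25 ≈ 6822.8)
Z = -1016 (Z = 4 - (2*(-1))*(-15)*34 = 4 - (-2*(-15))*34 = 4 - 30*34 = 4 - 1*1020 = 4 - 1020 = -1016)
a - Z = 170569/25 - 1*(-1016) = 170569/25 + 1016 = 195969/25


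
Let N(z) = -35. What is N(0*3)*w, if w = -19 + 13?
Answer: 210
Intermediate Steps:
w = -6
N(0*3)*w = -35*(-6) = 210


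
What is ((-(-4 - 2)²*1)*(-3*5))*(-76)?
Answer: -41040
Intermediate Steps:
((-(-4 - 2)²*1)*(-3*5))*(-76) = ((-1*(-6)²*1)*(-15))*(-76) = ((-1*36*1)*(-15))*(-76) = (-36*1*(-15))*(-76) = -36*(-15)*(-76) = 540*(-76) = -41040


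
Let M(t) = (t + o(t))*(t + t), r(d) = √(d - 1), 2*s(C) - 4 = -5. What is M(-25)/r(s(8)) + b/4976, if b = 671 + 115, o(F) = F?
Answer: 393/2488 - 2500*I*√6/3 ≈ 0.15796 - 2041.2*I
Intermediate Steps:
s(C) = -½ (s(C) = 2 + (½)*(-5) = 2 - 5/2 = -½)
b = 786
r(d) = √(-1 + d)
M(t) = 4*t² (M(t) = (t + t)*(t + t) = (2*t)*(2*t) = 4*t²)
M(-25)/r(s(8)) + b/4976 = (4*(-25)²)/(√(-1 - ½)) + 786/4976 = (4*625)/(√(-3/2)) + 786*(1/4976) = 2500/((I*√6/2)) + 393/2488 = 2500*(-I*√6/3) + 393/2488 = -2500*I*√6/3 + 393/2488 = 393/2488 - 2500*I*√6/3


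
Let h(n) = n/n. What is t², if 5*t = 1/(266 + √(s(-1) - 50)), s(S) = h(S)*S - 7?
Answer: (266 - I*√58)²/125365564900 ≈ 5.6393e-7 - 3.2318e-8*I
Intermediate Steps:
h(n) = 1
s(S) = -7 + S (s(S) = 1*S - 7 = S - 7 = -7 + S)
t = 1/(5*(266 + I*√58)) (t = 1/(5*(266 + √((-7 - 1) - 50))) = 1/(5*(266 + √(-8 - 50))) = 1/(5*(266 + √(-58))) = 1/(5*(266 + I*√58)) ≈ 0.00075126 - 2.1509e-5*I)
t² = (133/177035 - I*√58/354070)²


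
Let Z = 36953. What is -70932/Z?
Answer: -70932/36953 ≈ -1.9195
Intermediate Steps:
-70932/Z = -70932/36953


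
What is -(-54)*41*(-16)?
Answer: -35424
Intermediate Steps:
-(-54)*41*(-16) = -54*(-41)*(-16) = 2214*(-16) = -35424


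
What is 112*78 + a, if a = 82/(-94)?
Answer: 410551/47 ≈ 8735.1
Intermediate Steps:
a = -41/47 (a = 82*(-1/94) = -41/47 ≈ -0.87234)
112*78 + a = 112*78 - 41/47 = 8736 - 41/47 = 410551/47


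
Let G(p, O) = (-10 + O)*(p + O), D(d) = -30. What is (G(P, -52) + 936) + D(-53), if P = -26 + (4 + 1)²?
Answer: 4192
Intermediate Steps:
P = -1 (P = -26 + 5² = -26 + 25 = -1)
G(p, O) = (-10 + O)*(O + p)
(G(P, -52) + 936) + D(-53) = (((-52)² - 10*(-52) - 10*(-1) - 52*(-1)) + 936) - 30 = ((2704 + 520 + 10 + 52) + 936) - 30 = (3286 + 936) - 30 = 4222 - 30 = 4192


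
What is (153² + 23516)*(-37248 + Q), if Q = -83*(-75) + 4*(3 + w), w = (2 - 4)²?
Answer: -1454440375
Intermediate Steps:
w = 4 (w = (-2)² = 4)
Q = 6253 (Q = -83*(-75) + 4*(3 + 4) = 6225 + 4*7 = 6225 + 28 = 6253)
(153² + 23516)*(-37248 + Q) = (153² + 23516)*(-37248 + 6253) = (23409 + 23516)*(-30995) = 46925*(-30995) = -1454440375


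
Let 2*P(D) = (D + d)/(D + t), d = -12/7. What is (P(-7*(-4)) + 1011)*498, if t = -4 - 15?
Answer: 10588310/21 ≈ 5.0421e+5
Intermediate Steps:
t = -19
d = -12/7 (d = -12*⅐ = -12/7 ≈ -1.7143)
P(D) = (-12/7 + D)/(2*(-19 + D)) (P(D) = ((D - 12/7)/(D - 19))/2 = ((-12/7 + D)/(-19 + D))/2 = (-12/7 + D)/(2*(-19 + D)))
(P(-7*(-4)) + 1011)*498 = ((-12 + 7*(-7*(-4)))/(14*(-19 - 7*(-4))) + 1011)*498 = ((-12 + 7*28)/(14*(-19 + 28)) + 1011)*498 = ((1/14)*(-12 + 196)/9 + 1011)*498 = ((1/14)*(⅑)*184 + 1011)*498 = (92/63 + 1011)*498 = (63785/63)*498 = 10588310/21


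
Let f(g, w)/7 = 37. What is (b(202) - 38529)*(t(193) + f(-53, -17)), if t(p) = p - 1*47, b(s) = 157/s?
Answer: -3151993905/202 ≈ -1.5604e+7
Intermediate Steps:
t(p) = -47 + p (t(p) = p - 47 = -47 + p)
f(g, w) = 259 (f(g, w) = 7*37 = 259)
(b(202) - 38529)*(t(193) + f(-53, -17)) = (157/202 - 38529)*((-47 + 193) + 259) = (157*(1/202) - 38529)*(146 + 259) = (157/202 - 38529)*405 = -7782701/202*405 = -3151993905/202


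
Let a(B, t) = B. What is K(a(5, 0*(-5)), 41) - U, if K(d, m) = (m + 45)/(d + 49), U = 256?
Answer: -6869/27 ≈ -254.41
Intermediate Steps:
K(d, m) = (45 + m)/(49 + d)
K(a(5, 0*(-5)), 41) - U = (45 + 41)/(49 + 5) - 1*256 = 86/54 - 256 = (1/54)*86 - 256 = 43/27 - 256 = -6869/27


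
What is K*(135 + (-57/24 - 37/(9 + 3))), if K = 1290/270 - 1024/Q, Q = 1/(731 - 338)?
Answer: -11260316105/216 ≈ -5.2131e+7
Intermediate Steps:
Q = 1/393 ≈ 0.0025445
K = -3621845/9 (K = 1290/270 - 1024/1/393 = 1290*(1/270) - 1024*393 = 43/9 - 402432 = -3621845/9 ≈ -4.0243e+5)
K*(135 + (-57/24 - 37/(9 + 3))) = -3621845*(135 + (-57/24 - 37/(9 + 3)))/9 = -3621845*(135 + (-57*1/24 - 37/12))/9 = -3621845*(135 + (-19/8 - 37*1/12))/9 = -3621845*(135 + (-19/8 - 37/12))/9 = -3621845*(135 - 131/24)/9 = -3621845/9*3109/24 = -11260316105/216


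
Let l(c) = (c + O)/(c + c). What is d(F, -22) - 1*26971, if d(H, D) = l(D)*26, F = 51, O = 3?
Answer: -593115/22 ≈ -26960.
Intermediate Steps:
l(c) = (3 + c)/(2*c) (l(c) = (c + 3)/(c + c) = (3 + c)/((2*c)) = (3 + c)*(1/(2*c)) = (3 + c)/(2*c))
d(H, D) = 13*(3 + D)/D (d(H, D) = ((3 + D)/(2*D))*26 = 13*(3 + D)/D)
d(F, -22) - 1*26971 = (13 + 39/(-22)) - 1*26971 = (13 + 39*(-1/22)) - 26971 = (13 - 39/22) - 26971 = 247/22 - 26971 = -593115/22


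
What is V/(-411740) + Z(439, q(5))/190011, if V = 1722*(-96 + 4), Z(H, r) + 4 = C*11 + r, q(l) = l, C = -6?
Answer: 1074126413/2794111755 ≈ 0.38443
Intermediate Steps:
Z(H, r) = -70 + r (Z(H, r) = -4 + (-6*11 + r) = -4 + (-66 + r) = -70 + r)
V = -158424 (V = 1722*(-92) = -158424)
V/(-411740) + Z(439, q(5))/190011 = -158424/(-411740) + (-70 + 5)/190011 = -158424*(-1/411740) - 65*1/190011 = 5658/14705 - 65/190011 = 1074126413/2794111755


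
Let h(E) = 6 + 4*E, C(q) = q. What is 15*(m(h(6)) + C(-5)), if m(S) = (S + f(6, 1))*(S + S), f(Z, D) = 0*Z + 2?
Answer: 28725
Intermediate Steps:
f(Z, D) = 2 (f(Z, D) = 0 + 2 = 2)
m(S) = 2*S*(2 + S) (m(S) = (S + 2)*(S + S) = (2 + S)*(2*S) = 2*S*(2 + S))
15*(m(h(6)) + C(-5)) = 15*(2*(6 + 4*6)*(2 + (6 + 4*6)) - 5) = 15*(2*(6 + 24)*(2 + (6 + 24)) - 5) = 15*(2*30*(2 + 30) - 5) = 15*(2*30*32 - 5) = 15*(1920 - 5) = 15*1915 = 28725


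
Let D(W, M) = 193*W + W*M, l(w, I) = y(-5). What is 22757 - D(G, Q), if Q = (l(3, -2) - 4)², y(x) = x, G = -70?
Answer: 41937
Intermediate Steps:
l(w, I) = -5
Q = 81 (Q = (-5 - 4)² = (-9)² = 81)
D(W, M) = 193*W + M*W
22757 - D(G, Q) = 22757 - (-70)*(193 + 81) = 22757 - (-70)*274 = 22757 - 1*(-19180) = 22757 + 19180 = 41937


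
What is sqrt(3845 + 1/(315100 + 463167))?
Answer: 2*sqrt(11882217692982)/111181 ≈ 62.008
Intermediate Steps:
sqrt(3845 + 1/(315100 + 463167)) = sqrt(3845 + 1/778267) = sqrt(2992436616/778267) = 2*sqrt(11882217692982)/111181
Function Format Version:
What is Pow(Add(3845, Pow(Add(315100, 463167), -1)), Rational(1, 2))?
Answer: Mul(Rational(2, 111181), Pow(11882217692982, Rational(1, 2))) ≈ 62.008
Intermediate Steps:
Pow(Add(3845, Pow(Add(315100, 463167), -1)), Rational(1, 2)) = Pow(Add(3845, Pow(778267, -1)), Rational(1, 2)) = Pow(Add(3845, Rational(1, 778267)), Rational(1, 2)) = Pow(Rational(2992436616, 778267), Rational(1, 2)) = Mul(Rational(2, 111181), Pow(11882217692982, Rational(1, 2)))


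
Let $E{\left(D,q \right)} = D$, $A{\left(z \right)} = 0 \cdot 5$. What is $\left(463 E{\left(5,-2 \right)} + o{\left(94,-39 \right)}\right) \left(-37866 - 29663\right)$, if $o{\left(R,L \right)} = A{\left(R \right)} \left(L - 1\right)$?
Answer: $-156329635$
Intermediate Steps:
$A{\left(z \right)} = 0$
$o{\left(R,L \right)} = 0$ ($o{\left(R,L \right)} = 0 \left(L - 1\right) = 0 \left(-1 + L\right) = 0$)
$\left(463 E{\left(5,-2 \right)} + o{\left(94,-39 \right)}\right) \left(-37866 - 29663\right) = \left(463 \cdot 5 + 0\right) \left(-37866 - 29663\right) = \left(2315 + 0\right) \left(-67529\right) = 2315 \left(-67529\right) = -156329635$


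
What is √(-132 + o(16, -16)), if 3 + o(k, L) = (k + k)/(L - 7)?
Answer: I*√72151/23 ≈ 11.679*I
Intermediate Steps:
o(k, L) = -3 + 2*k/(-7 + L) (o(k, L) = -3 + (k + k)/(L - 7) = -3 + (2*k)/(-7 + L) = -3 + 2*k/(-7 + L))
√(-132 + o(16, -16)) = √(-132 + (21 - 3*(-16) + 2*16)/(-7 - 16)) = √(-132 + (21 + 48 + 32)/(-23)) = √(-132 - 1/23*101) = √(-132 - 101/23) = √(-3137/23) = I*√72151/23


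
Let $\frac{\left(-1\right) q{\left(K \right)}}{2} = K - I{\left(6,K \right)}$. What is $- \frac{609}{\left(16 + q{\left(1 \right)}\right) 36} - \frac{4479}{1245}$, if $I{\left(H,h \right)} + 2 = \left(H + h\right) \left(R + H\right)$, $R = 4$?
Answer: $- \frac{554329}{149400} \approx -3.7104$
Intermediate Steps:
$I{\left(H,h \right)} = -2 + \left(4 + H\right) \left(H + h\right)$ ($I{\left(H,h \right)} = -2 + \left(H + h\right) \left(4 + H\right) = -2 + \left(4 + H\right) \left(H + h\right)$)
$q{\left(K \right)} = 116 + 18 K$ ($q{\left(K \right)} = - 2 \left(K - \left(-2 + 6^{2} + 4 \cdot 6 + 4 K + 6 K\right)\right) = - 2 \left(K - \left(-2 + 36 + 24 + 4 K + 6 K\right)\right) = - 2 \left(K - \left(58 + 10 K\right)\right) = - 2 \left(-58 - 9 K\right) = 116 + 18 K$)
$- \frac{609}{\left(16 + q{\left(1 \right)}\right) 36} - \frac{4479}{1245} = - \frac{609}{\left(16 + \left(116 + 18 \cdot 1\right)\right) 36} - \frac{4479}{1245} = - \frac{609}{\left(16 + \left(116 + 18\right)\right) 36} - \frac{1493}{415} = - \frac{609}{\left(16 + 134\right) 36} - \frac{1493}{415} = - \frac{609}{150 \cdot 36} - \frac{1493}{415} = - \frac{609}{5400} - \frac{1493}{415} = \left(-609\right) \frac{1}{5400} - \frac{1493}{415} = - \frac{203}{1800} - \frac{1493}{415} = - \frac{554329}{149400}$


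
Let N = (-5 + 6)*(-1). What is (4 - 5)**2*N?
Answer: -1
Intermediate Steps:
N = -1 (N = 1*(-1) = -1)
(4 - 5)**2*N = (4 - 5)**2*(-1) = (-1)**2*(-1) = 1*(-1) = -1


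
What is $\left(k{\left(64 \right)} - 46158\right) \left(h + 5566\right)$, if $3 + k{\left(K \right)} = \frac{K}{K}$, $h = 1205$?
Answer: $-312549360$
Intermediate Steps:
$k{\left(K \right)} = -2$ ($k{\left(K \right)} = -3 + \frac{K}{K} = -3 + 1 = -2$)
$\left(k{\left(64 \right)} - 46158\right) \left(h + 5566\right) = \left(-2 - 46158\right) \left(1205 + 5566\right) = \left(-46160\right) 6771 = -312549360$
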